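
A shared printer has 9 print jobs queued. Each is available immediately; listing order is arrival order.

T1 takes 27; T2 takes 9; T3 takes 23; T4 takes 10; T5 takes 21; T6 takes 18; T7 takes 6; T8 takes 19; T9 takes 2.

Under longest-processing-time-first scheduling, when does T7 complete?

133

LPT (decreasing processing time): T1 T3 T5 T8 T6 T4 T2 T7 T9.
T1: 0→27
T3: 27→50
T5: 50→71
T8: 71→90
T6: 90→108
T4: 108→118
T2: 118→127
T7: 127→133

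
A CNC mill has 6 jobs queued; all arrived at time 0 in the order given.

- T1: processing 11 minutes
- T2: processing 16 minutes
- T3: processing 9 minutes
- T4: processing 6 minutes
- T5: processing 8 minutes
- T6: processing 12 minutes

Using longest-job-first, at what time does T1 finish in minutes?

LPT (decreasing processing time): T2 T6 T1 T3 T5 T4.
T2: 0→16
T6: 16→28
T1: 28→39

39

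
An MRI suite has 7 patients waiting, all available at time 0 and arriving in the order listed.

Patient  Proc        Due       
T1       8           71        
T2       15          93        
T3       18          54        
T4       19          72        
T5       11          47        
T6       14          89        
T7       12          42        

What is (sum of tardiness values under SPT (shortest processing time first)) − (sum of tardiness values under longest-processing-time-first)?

-55

SPT (increasing processing time): T1 T5 T7 T6 T2 T3 T4.
T1: 0→8, due 71, tardiness 0
T5: 8→19, due 47, tardiness 0
T7: 19→31, due 42, tardiness 0
T6: 31→45, due 89, tardiness 0
T2: 45→60, due 93, tardiness 0
T3: 60→78, due 54, tardiness 24
T4: 78→97, due 72, tardiness 25
Sum = 0+0+0+0+0+24+25 = 49.
LPT (decreasing processing time): T4 T3 T2 T6 T7 T5 T1.
T4: 0→19, due 72, tardiness 0
T3: 19→37, due 54, tardiness 0
T2: 37→52, due 93, tardiness 0
T6: 52→66, due 89, tardiness 0
T7: 66→78, due 42, tardiness 36
T5: 78→89, due 47, tardiness 42
T1: 89→97, due 71, tardiness 26
Sum = 0+0+0+0+36+42+26 = 104.
Difference = 49 − 104 = -55.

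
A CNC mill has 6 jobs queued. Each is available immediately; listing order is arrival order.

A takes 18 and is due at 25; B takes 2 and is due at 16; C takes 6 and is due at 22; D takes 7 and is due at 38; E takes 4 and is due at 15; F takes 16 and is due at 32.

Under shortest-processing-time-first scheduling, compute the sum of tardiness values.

SPT (increasing processing time): B E C D F A.
B: 0→2, due 16, tardiness 0
E: 2→6, due 15, tardiness 0
C: 6→12, due 22, tardiness 0
D: 12→19, due 38, tardiness 0
F: 19→35, due 32, tardiness 3
A: 35→53, due 25, tardiness 28
Sum = 0+0+0+0+3+28 = 31.

31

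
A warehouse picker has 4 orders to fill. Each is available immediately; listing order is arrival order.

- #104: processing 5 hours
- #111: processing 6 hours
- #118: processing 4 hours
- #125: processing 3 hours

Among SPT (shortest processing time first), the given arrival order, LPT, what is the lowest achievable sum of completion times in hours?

40

SPT (increasing processing time): #125 #118 #104 #111.
#125: 0→3
#118: 3→7
#104: 7→12
#111: 12→18
Sum = 3+7+12+18 = 40.
FIFO (arrival order): #104 #111 #118 #125.
#104: 0→5
#111: 5→11
#118: 11→15
#125: 15→18
Sum = 5+11+15+18 = 49.
LPT (decreasing processing time): #111 #104 #118 #125.
#111: 0→6
#104: 6→11
#118: 11→15
#125: 15→18
Sum = 6+11+15+18 = 50.
SPT 40, FIFO 49, LPT 50 → minimum 40.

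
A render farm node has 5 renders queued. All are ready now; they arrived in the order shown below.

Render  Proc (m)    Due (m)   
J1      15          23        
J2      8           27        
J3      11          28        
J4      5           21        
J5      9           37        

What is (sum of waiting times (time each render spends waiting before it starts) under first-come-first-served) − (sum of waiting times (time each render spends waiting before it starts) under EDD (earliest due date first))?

19

FIFO (arrival order): J1 J2 J3 J4 J5.
J1: waits 0, runs 0→15
J2: waits 15, runs 15→23
J3: waits 23, runs 23→34
J4: waits 34, runs 34→39
J5: waits 39, runs 39→48
Sum = 0+15+23+34+39 = 111.
EDD (increasing due date): J4 J1 J2 J3 J5.
J4: waits 0, runs 0→5
J1: waits 5, runs 5→20
J2: waits 20, runs 20→28
J3: waits 28, runs 28→39
J5: waits 39, runs 39→48
Sum = 0+5+20+28+39 = 92.
Difference = 111 − 92 = 19.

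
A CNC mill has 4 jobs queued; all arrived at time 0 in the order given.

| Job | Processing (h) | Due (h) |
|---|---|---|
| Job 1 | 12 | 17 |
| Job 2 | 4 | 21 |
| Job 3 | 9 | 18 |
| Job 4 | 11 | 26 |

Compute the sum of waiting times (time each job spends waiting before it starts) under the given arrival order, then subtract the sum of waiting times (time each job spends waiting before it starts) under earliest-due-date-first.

FIFO (arrival order): Job 1 Job 2 Job 3 Job 4.
Job 1: waits 0, runs 0→12
Job 2: waits 12, runs 12→16
Job 3: waits 16, runs 16→25
Job 4: waits 25, runs 25→36
Sum = 0+12+16+25 = 53.
EDD (increasing due date): Job 1 Job 3 Job 2 Job 4.
Job 1: waits 0, runs 0→12
Job 3: waits 12, runs 12→21
Job 2: waits 21, runs 21→25
Job 4: waits 25, runs 25→36
Sum = 0+12+21+25 = 58.
Difference = 53 − 58 = -5.

-5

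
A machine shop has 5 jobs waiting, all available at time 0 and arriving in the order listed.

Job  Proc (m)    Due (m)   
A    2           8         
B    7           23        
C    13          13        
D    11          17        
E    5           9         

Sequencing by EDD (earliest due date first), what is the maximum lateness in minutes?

EDD (increasing due date): A E C D B.
A: 0→2, due 8, lateness -6
E: 2→7, due 9, lateness -2
C: 7→20, due 13, lateness 7
D: 20→31, due 17, lateness 14
B: 31→38, due 23, lateness 15
Maximum = 15.

15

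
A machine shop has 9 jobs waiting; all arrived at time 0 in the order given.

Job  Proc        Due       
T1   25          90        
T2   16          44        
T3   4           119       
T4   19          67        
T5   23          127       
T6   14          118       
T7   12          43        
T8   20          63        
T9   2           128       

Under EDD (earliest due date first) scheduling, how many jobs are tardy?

EDD (increasing due date): T7 T2 T8 T4 T1 T6 T3 T5 T9.
T7: 0→12, due 43, tardiness 0
T2: 12→28, due 44, tardiness 0
T8: 28→48, due 63, tardiness 0
T4: 48→67, due 67, tardiness 0
T1: 67→92, due 90, tardiness 2
T6: 92→106, due 118, tardiness 0
T3: 106→110, due 119, tardiness 0
T5: 110→133, due 127, tardiness 6
T9: 133→135, due 128, tardiness 7
Late jobs: 3.

3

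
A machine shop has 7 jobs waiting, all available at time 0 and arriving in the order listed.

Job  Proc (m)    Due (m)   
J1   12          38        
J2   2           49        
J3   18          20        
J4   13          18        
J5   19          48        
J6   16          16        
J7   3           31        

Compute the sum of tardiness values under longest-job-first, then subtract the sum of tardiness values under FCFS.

LPT (decreasing processing time): J5 J3 J6 J4 J1 J7 J2.
J5: 0→19, due 48, tardiness 0
J3: 19→37, due 20, tardiness 17
J6: 37→53, due 16, tardiness 37
J4: 53→66, due 18, tardiness 48
J1: 66→78, due 38, tardiness 40
J7: 78→81, due 31, tardiness 50
J2: 81→83, due 49, tardiness 34
Sum = 0+17+37+48+40+50+34 = 226.
FIFO (arrival order): J1 J2 J3 J4 J5 J6 J7.
J1: 0→12, due 38, tardiness 0
J2: 12→14, due 49, tardiness 0
J3: 14→32, due 20, tardiness 12
J4: 32→45, due 18, tardiness 27
J5: 45→64, due 48, tardiness 16
J6: 64→80, due 16, tardiness 64
J7: 80→83, due 31, tardiness 52
Sum = 0+0+12+27+16+64+52 = 171.
Difference = 226 − 171 = 55.

55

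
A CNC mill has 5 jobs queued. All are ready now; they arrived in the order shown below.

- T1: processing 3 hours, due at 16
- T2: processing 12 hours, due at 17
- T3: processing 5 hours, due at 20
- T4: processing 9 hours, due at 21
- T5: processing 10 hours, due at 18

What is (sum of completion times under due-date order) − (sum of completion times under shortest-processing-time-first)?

EDD (increasing due date): T1 T2 T5 T3 T4.
T1: 0→3
T2: 3→15
T5: 15→25
T3: 25→30
T4: 30→39
Sum = 3+15+25+30+39 = 112.
SPT (increasing processing time): T1 T3 T4 T5 T2.
T1: 0→3
T3: 3→8
T4: 8→17
T5: 17→27
T2: 27→39
Sum = 3+8+17+27+39 = 94.
Difference = 112 − 94 = 18.

18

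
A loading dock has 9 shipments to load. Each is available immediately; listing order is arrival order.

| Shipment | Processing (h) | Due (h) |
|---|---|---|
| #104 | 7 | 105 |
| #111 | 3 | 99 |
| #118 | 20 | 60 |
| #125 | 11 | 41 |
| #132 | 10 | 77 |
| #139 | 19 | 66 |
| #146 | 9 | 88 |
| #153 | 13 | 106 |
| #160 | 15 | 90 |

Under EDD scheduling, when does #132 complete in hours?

60

EDD (increasing due date): #125 #118 #139 #132 #146 #160 #111 #104 #153.
#125: 0→11
#118: 11→31
#139: 31→50
#132: 50→60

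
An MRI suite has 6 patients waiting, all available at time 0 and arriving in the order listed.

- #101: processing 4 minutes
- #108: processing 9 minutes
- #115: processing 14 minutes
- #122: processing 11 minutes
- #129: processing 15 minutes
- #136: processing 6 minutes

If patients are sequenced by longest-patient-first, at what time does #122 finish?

LPT (decreasing processing time): #129 #115 #122 #108 #136 #101.
#129: 0→15
#115: 15→29
#122: 29→40

40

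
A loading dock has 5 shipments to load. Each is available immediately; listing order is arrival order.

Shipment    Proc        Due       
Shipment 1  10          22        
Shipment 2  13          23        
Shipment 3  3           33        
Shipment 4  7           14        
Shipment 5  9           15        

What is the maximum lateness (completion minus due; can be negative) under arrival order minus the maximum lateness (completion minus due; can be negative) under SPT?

8

FIFO (arrival order): Shipment 1 Shipment 2 Shipment 3 Shipment 4 Shipment 5.
Shipment 1: 0→10, due 22, lateness -12
Shipment 2: 10→23, due 23, lateness 0
Shipment 3: 23→26, due 33, lateness -7
Shipment 4: 26→33, due 14, lateness 19
Shipment 5: 33→42, due 15, lateness 27
Maximum = 27.
SPT (increasing processing time): Shipment 3 Shipment 4 Shipment 5 Shipment 1 Shipment 2.
Shipment 3: 0→3, due 33, lateness -30
Shipment 4: 3→10, due 14, lateness -4
Shipment 5: 10→19, due 15, lateness 4
Shipment 1: 19→29, due 22, lateness 7
Shipment 2: 29→42, due 23, lateness 19
Maximum = 19.
Difference = 27 − 19 = 8.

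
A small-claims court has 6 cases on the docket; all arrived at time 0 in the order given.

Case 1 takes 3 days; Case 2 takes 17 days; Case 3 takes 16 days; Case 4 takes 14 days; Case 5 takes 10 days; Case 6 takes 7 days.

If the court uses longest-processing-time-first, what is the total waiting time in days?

218

LPT (decreasing processing time): Case 2 Case 3 Case 4 Case 5 Case 6 Case 1.
Case 2: waits 0, runs 0→17
Case 3: waits 17, runs 17→33
Case 4: waits 33, runs 33→47
Case 5: waits 47, runs 47→57
Case 6: waits 57, runs 57→64
Case 1: waits 64, runs 64→67
Sum = 0+17+33+47+57+64 = 218.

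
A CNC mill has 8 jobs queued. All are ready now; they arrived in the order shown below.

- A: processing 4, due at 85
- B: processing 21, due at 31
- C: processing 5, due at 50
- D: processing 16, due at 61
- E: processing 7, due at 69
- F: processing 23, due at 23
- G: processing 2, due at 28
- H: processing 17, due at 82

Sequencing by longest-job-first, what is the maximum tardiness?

LPT (decreasing processing time): F B H D E C A G.
F: 0→23, due 23, tardiness 0
B: 23→44, due 31, tardiness 13
H: 44→61, due 82, tardiness 0
D: 61→77, due 61, tardiness 16
E: 77→84, due 69, tardiness 15
C: 84→89, due 50, tardiness 39
A: 89→93, due 85, tardiness 8
G: 93→95, due 28, tardiness 67
Maximum = 67.

67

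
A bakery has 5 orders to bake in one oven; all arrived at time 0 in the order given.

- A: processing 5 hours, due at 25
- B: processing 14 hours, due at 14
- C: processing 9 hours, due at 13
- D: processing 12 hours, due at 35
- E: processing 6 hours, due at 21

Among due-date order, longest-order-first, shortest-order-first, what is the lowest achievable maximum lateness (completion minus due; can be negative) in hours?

11

EDD (increasing due date): C B E A D.
C: 0→9, due 13, lateness -4
B: 9→23, due 14, lateness 9
E: 23→29, due 21, lateness 8
A: 29→34, due 25, lateness 9
D: 34→46, due 35, lateness 11
Maximum = 11.
LPT (decreasing processing time): B D C E A.
B: 0→14, due 14, lateness 0
D: 14→26, due 35, lateness -9
C: 26→35, due 13, lateness 22
E: 35→41, due 21, lateness 20
A: 41→46, due 25, lateness 21
Maximum = 22.
SPT (increasing processing time): A E C D B.
A: 0→5, due 25, lateness -20
E: 5→11, due 21, lateness -10
C: 11→20, due 13, lateness 7
D: 20→32, due 35, lateness -3
B: 32→46, due 14, lateness 32
Maximum = 32.
EDD 11, LPT 22, SPT 32 → minimum 11.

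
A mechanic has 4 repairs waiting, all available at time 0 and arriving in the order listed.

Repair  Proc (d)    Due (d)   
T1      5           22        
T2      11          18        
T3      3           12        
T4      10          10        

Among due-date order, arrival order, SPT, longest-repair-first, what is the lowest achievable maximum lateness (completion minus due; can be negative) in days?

7

EDD (increasing due date): T4 T3 T2 T1.
T4: 0→10, due 10, lateness 0
T3: 10→13, due 12, lateness 1
T2: 13→24, due 18, lateness 6
T1: 24→29, due 22, lateness 7
Maximum = 7.
FIFO (arrival order): T1 T2 T3 T4.
T1: 0→5, due 22, lateness -17
T2: 5→16, due 18, lateness -2
T3: 16→19, due 12, lateness 7
T4: 19→29, due 10, lateness 19
Maximum = 19.
SPT (increasing processing time): T3 T1 T4 T2.
T3: 0→3, due 12, lateness -9
T1: 3→8, due 22, lateness -14
T4: 8→18, due 10, lateness 8
T2: 18→29, due 18, lateness 11
Maximum = 11.
LPT (decreasing processing time): T2 T4 T1 T3.
T2: 0→11, due 18, lateness -7
T4: 11→21, due 10, lateness 11
T1: 21→26, due 22, lateness 4
T3: 26→29, due 12, lateness 17
Maximum = 17.
EDD 7, FIFO 19, SPT 11, LPT 17 → minimum 7.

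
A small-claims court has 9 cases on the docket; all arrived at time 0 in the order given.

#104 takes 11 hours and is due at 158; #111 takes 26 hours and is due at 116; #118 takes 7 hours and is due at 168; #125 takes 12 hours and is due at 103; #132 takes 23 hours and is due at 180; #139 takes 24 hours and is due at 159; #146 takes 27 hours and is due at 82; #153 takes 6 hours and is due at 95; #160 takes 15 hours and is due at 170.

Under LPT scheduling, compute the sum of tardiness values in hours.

80

LPT (decreasing processing time): #146 #111 #139 #132 #160 #125 #104 #118 #153.
#146: 0→27, due 82, tardiness 0
#111: 27→53, due 116, tardiness 0
#139: 53→77, due 159, tardiness 0
#132: 77→100, due 180, tardiness 0
#160: 100→115, due 170, tardiness 0
#125: 115→127, due 103, tardiness 24
#104: 127→138, due 158, tardiness 0
#118: 138→145, due 168, tardiness 0
#153: 145→151, due 95, tardiness 56
Sum = 0+0+0+0+0+24+0+0+56 = 80.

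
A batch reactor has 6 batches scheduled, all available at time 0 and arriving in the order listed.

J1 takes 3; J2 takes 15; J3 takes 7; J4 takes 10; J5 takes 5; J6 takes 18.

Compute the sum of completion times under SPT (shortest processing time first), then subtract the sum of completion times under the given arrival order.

SPT (increasing processing time): J1 J5 J3 J4 J2 J6.
J1: 0→3
J5: 3→8
J3: 8→15
J4: 15→25
J2: 25→40
J6: 40→58
Sum = 3+8+15+25+40+58 = 149.
FIFO (arrival order): J1 J2 J3 J4 J5 J6.
J1: 0→3
J2: 3→18
J3: 18→25
J4: 25→35
J5: 35→40
J6: 40→58
Sum = 3+18+25+35+40+58 = 179.
Difference = 149 − 179 = -30.

-30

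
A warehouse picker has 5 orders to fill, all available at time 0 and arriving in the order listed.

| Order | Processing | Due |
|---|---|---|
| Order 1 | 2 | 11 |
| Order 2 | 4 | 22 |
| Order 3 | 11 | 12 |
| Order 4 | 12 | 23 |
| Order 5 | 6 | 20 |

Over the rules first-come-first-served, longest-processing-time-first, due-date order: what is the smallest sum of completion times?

89

FIFO (arrival order): Order 1 Order 2 Order 3 Order 4 Order 5.
Order 1: 0→2
Order 2: 2→6
Order 3: 6→17
Order 4: 17→29
Order 5: 29→35
Sum = 2+6+17+29+35 = 89.
LPT (decreasing processing time): Order 4 Order 3 Order 5 Order 2 Order 1.
Order 4: 0→12
Order 3: 12→23
Order 5: 23→29
Order 2: 29→33
Order 1: 33→35
Sum = 12+23+29+33+35 = 132.
EDD (increasing due date): Order 1 Order 3 Order 5 Order 2 Order 4.
Order 1: 0→2
Order 3: 2→13
Order 5: 13→19
Order 2: 19→23
Order 4: 23→35
Sum = 2+13+19+23+35 = 92.
FIFO 89, LPT 132, EDD 92 → minimum 89.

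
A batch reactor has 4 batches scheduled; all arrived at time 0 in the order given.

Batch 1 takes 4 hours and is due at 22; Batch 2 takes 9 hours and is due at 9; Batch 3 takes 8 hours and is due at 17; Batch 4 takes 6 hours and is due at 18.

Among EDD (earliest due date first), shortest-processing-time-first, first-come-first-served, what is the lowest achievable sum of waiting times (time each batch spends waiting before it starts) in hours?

EDD (increasing due date): Batch 2 Batch 3 Batch 4 Batch 1.
Batch 2: waits 0, runs 0→9
Batch 3: waits 9, runs 9→17
Batch 4: waits 17, runs 17→23
Batch 1: waits 23, runs 23→27
Sum = 0+9+17+23 = 49.
SPT (increasing processing time): Batch 1 Batch 4 Batch 3 Batch 2.
Batch 1: waits 0, runs 0→4
Batch 4: waits 4, runs 4→10
Batch 3: waits 10, runs 10→18
Batch 2: waits 18, runs 18→27
Sum = 0+4+10+18 = 32.
FIFO (arrival order): Batch 1 Batch 2 Batch 3 Batch 4.
Batch 1: waits 0, runs 0→4
Batch 2: waits 4, runs 4→13
Batch 3: waits 13, runs 13→21
Batch 4: waits 21, runs 21→27
Sum = 0+4+13+21 = 38.
EDD 49, SPT 32, FIFO 38 → minimum 32.

32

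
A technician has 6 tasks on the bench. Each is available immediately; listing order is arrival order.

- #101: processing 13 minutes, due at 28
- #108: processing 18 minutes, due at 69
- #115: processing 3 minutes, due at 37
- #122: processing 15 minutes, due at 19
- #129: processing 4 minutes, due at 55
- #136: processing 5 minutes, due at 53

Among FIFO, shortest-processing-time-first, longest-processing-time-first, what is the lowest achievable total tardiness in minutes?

21

FIFO (arrival order): #101 #108 #115 #122 #129 #136.
#101: 0→13, due 28, tardiness 0
#108: 13→31, due 69, tardiness 0
#115: 31→34, due 37, tardiness 0
#122: 34→49, due 19, tardiness 30
#129: 49→53, due 55, tardiness 0
#136: 53→58, due 53, tardiness 5
Sum = 0+0+0+30+0+5 = 35.
SPT (increasing processing time): #115 #129 #136 #101 #122 #108.
#115: 0→3, due 37, tardiness 0
#129: 3→7, due 55, tardiness 0
#136: 7→12, due 53, tardiness 0
#101: 12→25, due 28, tardiness 0
#122: 25→40, due 19, tardiness 21
#108: 40→58, due 69, tardiness 0
Sum = 0+0+0+0+21+0 = 21.
LPT (decreasing processing time): #108 #122 #101 #136 #129 #115.
#108: 0→18, due 69, tardiness 0
#122: 18→33, due 19, tardiness 14
#101: 33→46, due 28, tardiness 18
#136: 46→51, due 53, tardiness 0
#129: 51→55, due 55, tardiness 0
#115: 55→58, due 37, tardiness 21
Sum = 0+14+18+0+0+21 = 53.
FIFO 35, SPT 21, LPT 53 → minimum 21.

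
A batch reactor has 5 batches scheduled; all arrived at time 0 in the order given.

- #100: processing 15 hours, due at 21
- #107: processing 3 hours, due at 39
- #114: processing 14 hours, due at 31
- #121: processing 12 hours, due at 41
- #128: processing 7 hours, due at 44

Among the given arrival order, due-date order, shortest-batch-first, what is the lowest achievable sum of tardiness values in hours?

10

FIFO (arrival order): #100 #107 #114 #121 #128.
#100: 0→15, due 21, tardiness 0
#107: 15→18, due 39, tardiness 0
#114: 18→32, due 31, tardiness 1
#121: 32→44, due 41, tardiness 3
#128: 44→51, due 44, tardiness 7
Sum = 0+0+1+3+7 = 11.
EDD (increasing due date): #100 #114 #107 #121 #128.
#100: 0→15, due 21, tardiness 0
#114: 15→29, due 31, tardiness 0
#107: 29→32, due 39, tardiness 0
#121: 32→44, due 41, tardiness 3
#128: 44→51, due 44, tardiness 7
Sum = 0+0+0+3+7 = 10.
SPT (increasing processing time): #107 #128 #121 #114 #100.
#107: 0→3, due 39, tardiness 0
#128: 3→10, due 44, tardiness 0
#121: 10→22, due 41, tardiness 0
#114: 22→36, due 31, tardiness 5
#100: 36→51, due 21, tardiness 30
Sum = 0+0+0+5+30 = 35.
FIFO 11, EDD 10, SPT 35 → minimum 10.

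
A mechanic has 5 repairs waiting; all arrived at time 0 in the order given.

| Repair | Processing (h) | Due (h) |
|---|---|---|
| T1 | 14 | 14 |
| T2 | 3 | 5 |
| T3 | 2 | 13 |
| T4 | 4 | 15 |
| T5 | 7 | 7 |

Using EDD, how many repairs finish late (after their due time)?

3

EDD (increasing due date): T2 T5 T3 T1 T4.
T2: 0→3, due 5, tardiness 0
T5: 3→10, due 7, tardiness 3
T3: 10→12, due 13, tardiness 0
T1: 12→26, due 14, tardiness 12
T4: 26→30, due 15, tardiness 15
Late repairs: 3.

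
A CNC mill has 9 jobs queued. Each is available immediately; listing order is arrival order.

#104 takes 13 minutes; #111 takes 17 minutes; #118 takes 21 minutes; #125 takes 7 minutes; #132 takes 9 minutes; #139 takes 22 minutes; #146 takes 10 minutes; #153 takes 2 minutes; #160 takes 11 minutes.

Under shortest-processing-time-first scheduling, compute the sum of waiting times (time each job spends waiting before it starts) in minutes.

307

SPT (increasing processing time): #153 #125 #132 #146 #160 #104 #111 #118 #139.
#153: waits 0, runs 0→2
#125: waits 2, runs 2→9
#132: waits 9, runs 9→18
#146: waits 18, runs 18→28
#160: waits 28, runs 28→39
#104: waits 39, runs 39→52
#111: waits 52, runs 52→69
#118: waits 69, runs 69→90
#139: waits 90, runs 90→112
Sum = 0+2+9+18+28+39+52+69+90 = 307.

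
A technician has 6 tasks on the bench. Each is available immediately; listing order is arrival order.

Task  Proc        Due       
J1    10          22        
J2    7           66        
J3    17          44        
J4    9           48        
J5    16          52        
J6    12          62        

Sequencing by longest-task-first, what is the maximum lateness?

33

LPT (decreasing processing time): J3 J5 J6 J1 J4 J2.
J3: 0→17, due 44, lateness -27
J5: 17→33, due 52, lateness -19
J6: 33→45, due 62, lateness -17
J1: 45→55, due 22, lateness 33
J4: 55→64, due 48, lateness 16
J2: 64→71, due 66, lateness 5
Maximum = 33.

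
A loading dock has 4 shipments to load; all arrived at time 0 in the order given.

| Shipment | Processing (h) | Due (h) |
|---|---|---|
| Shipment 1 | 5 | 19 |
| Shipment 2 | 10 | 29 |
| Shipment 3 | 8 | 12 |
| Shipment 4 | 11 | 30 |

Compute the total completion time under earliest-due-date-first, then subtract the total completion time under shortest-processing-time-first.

EDD (increasing due date): Shipment 3 Shipment 1 Shipment 2 Shipment 4.
Shipment 3: 0→8
Shipment 1: 8→13
Shipment 2: 13→23
Shipment 4: 23→34
Sum = 8+13+23+34 = 78.
SPT (increasing processing time): Shipment 1 Shipment 3 Shipment 2 Shipment 4.
Shipment 1: 0→5
Shipment 3: 5→13
Shipment 2: 13→23
Shipment 4: 23→34
Sum = 5+13+23+34 = 75.
Difference = 78 − 75 = 3.

3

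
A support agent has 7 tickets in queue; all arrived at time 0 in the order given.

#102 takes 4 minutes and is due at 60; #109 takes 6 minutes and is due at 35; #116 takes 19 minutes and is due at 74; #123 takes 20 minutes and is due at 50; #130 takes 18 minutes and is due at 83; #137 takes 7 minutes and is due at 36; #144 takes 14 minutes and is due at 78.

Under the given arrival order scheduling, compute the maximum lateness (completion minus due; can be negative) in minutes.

38

FIFO (arrival order): #102 #109 #116 #123 #130 #137 #144.
#102: 0→4, due 60, lateness -56
#109: 4→10, due 35, lateness -25
#116: 10→29, due 74, lateness -45
#123: 29→49, due 50, lateness -1
#130: 49→67, due 83, lateness -16
#137: 67→74, due 36, lateness 38
#144: 74→88, due 78, lateness 10
Maximum = 38.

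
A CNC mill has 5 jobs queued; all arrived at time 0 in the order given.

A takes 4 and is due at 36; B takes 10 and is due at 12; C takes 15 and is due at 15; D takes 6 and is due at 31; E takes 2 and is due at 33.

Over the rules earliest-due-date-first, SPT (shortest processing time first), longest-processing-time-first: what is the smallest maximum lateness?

EDD (increasing due date): B C D E A.
B: 0→10, due 12, lateness -2
C: 10→25, due 15, lateness 10
D: 25→31, due 31, lateness 0
E: 31→33, due 33, lateness 0
A: 33→37, due 36, lateness 1
Maximum = 10.
SPT (increasing processing time): E A D B C.
E: 0→2, due 33, lateness -31
A: 2→6, due 36, lateness -30
D: 6→12, due 31, lateness -19
B: 12→22, due 12, lateness 10
C: 22→37, due 15, lateness 22
Maximum = 22.
LPT (decreasing processing time): C B D A E.
C: 0→15, due 15, lateness 0
B: 15→25, due 12, lateness 13
D: 25→31, due 31, lateness 0
A: 31→35, due 36, lateness -1
E: 35→37, due 33, lateness 4
Maximum = 13.
EDD 10, SPT 22, LPT 13 → minimum 10.

10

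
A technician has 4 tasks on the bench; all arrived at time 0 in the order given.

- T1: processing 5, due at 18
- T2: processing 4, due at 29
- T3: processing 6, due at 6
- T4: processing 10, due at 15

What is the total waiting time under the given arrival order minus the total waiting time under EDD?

-14

FIFO (arrival order): T1 T2 T3 T4.
T1: waits 0, runs 0→5
T2: waits 5, runs 5→9
T3: waits 9, runs 9→15
T4: waits 15, runs 15→25
Sum = 0+5+9+15 = 29.
EDD (increasing due date): T3 T4 T1 T2.
T3: waits 0, runs 0→6
T4: waits 6, runs 6→16
T1: waits 16, runs 16→21
T2: waits 21, runs 21→25
Sum = 0+6+16+21 = 43.
Difference = 29 − 43 = -14.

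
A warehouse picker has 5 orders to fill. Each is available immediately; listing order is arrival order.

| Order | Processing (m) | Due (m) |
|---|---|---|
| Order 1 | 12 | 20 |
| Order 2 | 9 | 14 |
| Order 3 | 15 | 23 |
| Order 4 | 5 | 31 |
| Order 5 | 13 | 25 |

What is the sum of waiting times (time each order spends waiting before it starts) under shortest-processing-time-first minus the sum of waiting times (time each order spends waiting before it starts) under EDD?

SPT (increasing processing time): Order 4 Order 2 Order 1 Order 5 Order 3.
Order 4: waits 0, runs 0→5
Order 2: waits 5, runs 5→14
Order 1: waits 14, runs 14→26
Order 5: waits 26, runs 26→39
Order 3: waits 39, runs 39→54
Sum = 0+5+14+26+39 = 84.
EDD (increasing due date): Order 2 Order 1 Order 3 Order 5 Order 4.
Order 2: waits 0, runs 0→9
Order 1: waits 9, runs 9→21
Order 3: waits 21, runs 21→36
Order 5: waits 36, runs 36→49
Order 4: waits 49, runs 49→54
Sum = 0+9+21+36+49 = 115.
Difference = 84 − 115 = -31.

-31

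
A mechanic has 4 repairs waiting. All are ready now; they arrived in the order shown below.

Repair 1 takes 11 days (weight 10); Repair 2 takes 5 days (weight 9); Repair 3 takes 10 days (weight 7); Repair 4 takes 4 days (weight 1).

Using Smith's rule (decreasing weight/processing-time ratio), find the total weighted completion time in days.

417

WSPT (decreasing weight/processing-time ratio): Repair 2 Repair 1 Repair 3 Repair 4.
Repair 2: finishes 5, weight 9, w·C = 45
Repair 1: finishes 16, weight 10, w·C = 160
Repair 3: finishes 26, weight 7, w·C = 182
Repair 4: finishes 30, weight 1, w·C = 30
Sum = 45+160+182+30 = 417.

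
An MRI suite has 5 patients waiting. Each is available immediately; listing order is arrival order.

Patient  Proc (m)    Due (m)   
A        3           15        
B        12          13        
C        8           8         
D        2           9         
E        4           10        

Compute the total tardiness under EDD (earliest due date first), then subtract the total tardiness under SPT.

7

EDD (increasing due date): C D E B A.
C: 0→8, due 8, tardiness 0
D: 8→10, due 9, tardiness 1
E: 10→14, due 10, tardiness 4
B: 14→26, due 13, tardiness 13
A: 26→29, due 15, tardiness 14
Sum = 0+1+4+13+14 = 32.
SPT (increasing processing time): D A E C B.
D: 0→2, due 9, tardiness 0
A: 2→5, due 15, tardiness 0
E: 5→9, due 10, tardiness 0
C: 9→17, due 8, tardiness 9
B: 17→29, due 13, tardiness 16
Sum = 0+0+0+9+16 = 25.
Difference = 32 − 25 = 7.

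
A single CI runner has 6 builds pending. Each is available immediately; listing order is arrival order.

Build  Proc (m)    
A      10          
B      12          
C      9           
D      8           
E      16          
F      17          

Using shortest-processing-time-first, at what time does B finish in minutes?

SPT (increasing processing time): D C A B E F.
D: 0→8
C: 8→17
A: 17→27
B: 27→39

39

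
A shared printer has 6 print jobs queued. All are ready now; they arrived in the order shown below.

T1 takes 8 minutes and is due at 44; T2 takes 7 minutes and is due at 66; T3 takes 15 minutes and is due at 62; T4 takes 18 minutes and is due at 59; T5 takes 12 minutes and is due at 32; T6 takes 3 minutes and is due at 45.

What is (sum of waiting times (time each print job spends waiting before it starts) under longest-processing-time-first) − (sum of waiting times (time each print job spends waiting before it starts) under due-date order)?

57

LPT (decreasing processing time): T4 T3 T5 T1 T2 T6.
T4: waits 0, runs 0→18
T3: waits 18, runs 18→33
T5: waits 33, runs 33→45
T1: waits 45, runs 45→53
T2: waits 53, runs 53→60
T6: waits 60, runs 60→63
Sum = 0+18+33+45+53+60 = 209.
EDD (increasing due date): T5 T1 T6 T4 T3 T2.
T5: waits 0, runs 0→12
T1: waits 12, runs 12→20
T6: waits 20, runs 20→23
T4: waits 23, runs 23→41
T3: waits 41, runs 41→56
T2: waits 56, runs 56→63
Sum = 0+12+20+23+41+56 = 152.
Difference = 209 − 152 = 57.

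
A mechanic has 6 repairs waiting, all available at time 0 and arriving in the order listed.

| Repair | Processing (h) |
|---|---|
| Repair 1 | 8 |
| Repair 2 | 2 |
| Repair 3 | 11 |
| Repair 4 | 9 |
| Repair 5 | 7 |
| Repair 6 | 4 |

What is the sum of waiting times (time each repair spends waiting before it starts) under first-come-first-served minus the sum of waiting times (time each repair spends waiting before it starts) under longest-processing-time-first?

FIFO (arrival order): Repair 1 Repair 2 Repair 3 Repair 4 Repair 5 Repair 6.
Repair 1: waits 0, runs 0→8
Repair 2: waits 8, runs 8→10
Repair 3: waits 10, runs 10→21
Repair 4: waits 21, runs 21→30
Repair 5: waits 30, runs 30→37
Repair 6: waits 37, runs 37→41
Sum = 0+8+10+21+30+37 = 106.
LPT (decreasing processing time): Repair 3 Repair 4 Repair 1 Repair 5 Repair 6 Repair 2.
Repair 3: waits 0, runs 0→11
Repair 4: waits 11, runs 11→20
Repair 1: waits 20, runs 20→28
Repair 5: waits 28, runs 28→35
Repair 6: waits 35, runs 35→39
Repair 2: waits 39, runs 39→41
Sum = 0+11+20+28+35+39 = 133.
Difference = 106 − 133 = -27.

-27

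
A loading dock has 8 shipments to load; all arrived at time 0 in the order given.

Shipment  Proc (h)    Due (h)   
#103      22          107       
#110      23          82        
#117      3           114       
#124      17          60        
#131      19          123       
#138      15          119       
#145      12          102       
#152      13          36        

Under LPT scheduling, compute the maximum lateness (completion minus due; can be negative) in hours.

LPT (decreasing processing time): #110 #103 #131 #124 #138 #152 #145 #117.
#110: 0→23, due 82, lateness -59
#103: 23→45, due 107, lateness -62
#131: 45→64, due 123, lateness -59
#124: 64→81, due 60, lateness 21
#138: 81→96, due 119, lateness -23
#152: 96→109, due 36, lateness 73
#145: 109→121, due 102, lateness 19
#117: 121→124, due 114, lateness 10
Maximum = 73.

73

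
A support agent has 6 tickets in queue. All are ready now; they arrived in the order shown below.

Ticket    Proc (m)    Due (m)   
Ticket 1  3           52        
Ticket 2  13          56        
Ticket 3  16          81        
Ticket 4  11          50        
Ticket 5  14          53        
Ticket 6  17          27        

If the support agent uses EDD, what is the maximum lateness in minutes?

EDD (increasing due date): Ticket 6 Ticket 4 Ticket 1 Ticket 5 Ticket 2 Ticket 3.
Ticket 6: 0→17, due 27, lateness -10
Ticket 4: 17→28, due 50, lateness -22
Ticket 1: 28→31, due 52, lateness -21
Ticket 5: 31→45, due 53, lateness -8
Ticket 2: 45→58, due 56, lateness 2
Ticket 3: 58→74, due 81, lateness -7
Maximum = 2.

2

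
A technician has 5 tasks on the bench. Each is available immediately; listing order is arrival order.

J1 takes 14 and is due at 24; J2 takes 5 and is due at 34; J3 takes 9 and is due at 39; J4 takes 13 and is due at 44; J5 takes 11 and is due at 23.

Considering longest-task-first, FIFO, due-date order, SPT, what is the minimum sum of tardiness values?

9

LPT (decreasing processing time): J1 J4 J5 J3 J2.
J1: 0→14, due 24, tardiness 0
J4: 14→27, due 44, tardiness 0
J5: 27→38, due 23, tardiness 15
J3: 38→47, due 39, tardiness 8
J2: 47→52, due 34, tardiness 18
Sum = 0+0+15+8+18 = 41.
FIFO (arrival order): J1 J2 J3 J4 J5.
J1: 0→14, due 24, tardiness 0
J2: 14→19, due 34, tardiness 0
J3: 19→28, due 39, tardiness 0
J4: 28→41, due 44, tardiness 0
J5: 41→52, due 23, tardiness 29
Sum = 0+0+0+0+29 = 29.
EDD (increasing due date): J5 J1 J2 J3 J4.
J5: 0→11, due 23, tardiness 0
J1: 11→25, due 24, tardiness 1
J2: 25→30, due 34, tardiness 0
J3: 30→39, due 39, tardiness 0
J4: 39→52, due 44, tardiness 8
Sum = 0+1+0+0+8 = 9.
SPT (increasing processing time): J2 J3 J5 J4 J1.
J2: 0→5, due 34, tardiness 0
J3: 5→14, due 39, tardiness 0
J5: 14→25, due 23, tardiness 2
J4: 25→38, due 44, tardiness 0
J1: 38→52, due 24, tardiness 28
Sum = 0+0+2+0+28 = 30.
LPT 41, FIFO 29, EDD 9, SPT 30 → minimum 9.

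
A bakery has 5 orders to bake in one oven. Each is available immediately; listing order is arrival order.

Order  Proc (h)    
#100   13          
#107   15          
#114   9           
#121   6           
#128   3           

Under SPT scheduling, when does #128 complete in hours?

3

SPT (increasing processing time): #128 #121 #114 #100 #107.
#128: 0→3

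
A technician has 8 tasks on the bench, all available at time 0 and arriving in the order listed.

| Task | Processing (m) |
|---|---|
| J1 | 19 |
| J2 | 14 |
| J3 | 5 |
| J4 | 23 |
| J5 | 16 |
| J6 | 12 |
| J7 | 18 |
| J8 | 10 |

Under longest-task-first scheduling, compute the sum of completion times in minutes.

622

LPT (decreasing processing time): J4 J1 J7 J5 J2 J6 J8 J3.
J4: 0→23
J1: 23→42
J7: 42→60
J5: 60→76
J2: 76→90
J6: 90→102
J8: 102→112
J3: 112→117
Sum = 23+42+60+76+90+102+112+117 = 622.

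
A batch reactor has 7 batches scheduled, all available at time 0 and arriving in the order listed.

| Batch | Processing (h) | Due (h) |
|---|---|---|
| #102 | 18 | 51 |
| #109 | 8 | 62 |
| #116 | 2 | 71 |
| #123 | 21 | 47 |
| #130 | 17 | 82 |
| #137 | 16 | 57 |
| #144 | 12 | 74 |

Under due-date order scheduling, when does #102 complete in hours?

EDD (increasing due date): #123 #102 #137 #109 #116 #144 #130.
#123: 0→21
#102: 21→39

39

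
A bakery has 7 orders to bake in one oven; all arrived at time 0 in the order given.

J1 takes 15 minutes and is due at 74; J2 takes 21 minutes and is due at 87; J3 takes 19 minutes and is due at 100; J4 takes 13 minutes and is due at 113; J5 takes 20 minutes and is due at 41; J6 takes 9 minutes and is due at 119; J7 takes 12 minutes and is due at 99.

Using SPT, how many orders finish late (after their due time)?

SPT (increasing processing time): J6 J7 J4 J1 J3 J5 J2.
J6: 0→9, due 119, tardiness 0
J7: 9→21, due 99, tardiness 0
J4: 21→34, due 113, tardiness 0
J1: 34→49, due 74, tardiness 0
J3: 49→68, due 100, tardiness 0
J5: 68→88, due 41, tardiness 47
J2: 88→109, due 87, tardiness 22
Late orders: 2.

2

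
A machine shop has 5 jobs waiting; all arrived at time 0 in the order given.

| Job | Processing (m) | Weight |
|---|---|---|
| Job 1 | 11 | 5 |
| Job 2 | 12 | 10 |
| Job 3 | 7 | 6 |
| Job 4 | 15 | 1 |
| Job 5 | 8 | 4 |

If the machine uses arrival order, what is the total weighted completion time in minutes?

FIFO (arrival order): Job 1 Job 2 Job 3 Job 4 Job 5.
Job 1: finishes 11, weight 5, w·C = 55
Job 2: finishes 23, weight 10, w·C = 230
Job 3: finishes 30, weight 6, w·C = 180
Job 4: finishes 45, weight 1, w·C = 45
Job 5: finishes 53, weight 4, w·C = 212
Sum = 55+230+180+45+212 = 722.

722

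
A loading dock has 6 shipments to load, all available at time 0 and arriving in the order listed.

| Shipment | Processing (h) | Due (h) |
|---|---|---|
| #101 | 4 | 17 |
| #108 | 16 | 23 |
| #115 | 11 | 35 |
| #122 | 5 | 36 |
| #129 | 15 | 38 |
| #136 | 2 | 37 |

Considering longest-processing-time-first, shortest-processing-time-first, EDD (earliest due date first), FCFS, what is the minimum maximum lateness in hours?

LPT (decreasing processing time): #108 #129 #115 #122 #101 #136.
#108: 0→16, due 23, lateness -7
#129: 16→31, due 38, lateness -7
#115: 31→42, due 35, lateness 7
#122: 42→47, due 36, lateness 11
#101: 47→51, due 17, lateness 34
#136: 51→53, due 37, lateness 16
Maximum = 34.
SPT (increasing processing time): #136 #101 #122 #115 #129 #108.
#136: 0→2, due 37, lateness -35
#101: 2→6, due 17, lateness -11
#122: 6→11, due 36, lateness -25
#115: 11→22, due 35, lateness -13
#129: 22→37, due 38, lateness -1
#108: 37→53, due 23, lateness 30
Maximum = 30.
EDD (increasing due date): #101 #108 #115 #122 #136 #129.
#101: 0→4, due 17, lateness -13
#108: 4→20, due 23, lateness -3
#115: 20→31, due 35, lateness -4
#122: 31→36, due 36, lateness 0
#136: 36→38, due 37, lateness 1
#129: 38→53, due 38, lateness 15
Maximum = 15.
FIFO (arrival order): #101 #108 #115 #122 #129 #136.
#101: 0→4, due 17, lateness -13
#108: 4→20, due 23, lateness -3
#115: 20→31, due 35, lateness -4
#122: 31→36, due 36, lateness 0
#129: 36→51, due 38, lateness 13
#136: 51→53, due 37, lateness 16
Maximum = 16.
LPT 34, SPT 30, EDD 15, FIFO 16 → minimum 15.

15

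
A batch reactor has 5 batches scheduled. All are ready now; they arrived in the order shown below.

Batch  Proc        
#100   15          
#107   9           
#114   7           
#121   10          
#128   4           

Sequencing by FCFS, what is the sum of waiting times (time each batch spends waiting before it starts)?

111

FIFO (arrival order): #100 #107 #114 #121 #128.
#100: waits 0, runs 0→15
#107: waits 15, runs 15→24
#114: waits 24, runs 24→31
#121: waits 31, runs 31→41
#128: waits 41, runs 41→45
Sum = 0+15+24+31+41 = 111.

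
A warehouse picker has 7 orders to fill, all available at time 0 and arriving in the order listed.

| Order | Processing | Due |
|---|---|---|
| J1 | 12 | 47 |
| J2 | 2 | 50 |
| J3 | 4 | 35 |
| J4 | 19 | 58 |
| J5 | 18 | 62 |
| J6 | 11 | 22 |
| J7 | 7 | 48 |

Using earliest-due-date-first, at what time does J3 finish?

EDD (increasing due date): J6 J3 J1 J7 J2 J4 J5.
J6: 0→11
J3: 11→15

15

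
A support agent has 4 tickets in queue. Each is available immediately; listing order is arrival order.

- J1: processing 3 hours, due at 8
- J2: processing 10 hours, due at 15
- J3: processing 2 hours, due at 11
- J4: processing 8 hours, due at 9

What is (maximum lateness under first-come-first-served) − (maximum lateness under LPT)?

1

FIFO (arrival order): J1 J2 J3 J4.
J1: 0→3, due 8, lateness -5
J2: 3→13, due 15, lateness -2
J3: 13→15, due 11, lateness 4
J4: 15→23, due 9, lateness 14
Maximum = 14.
LPT (decreasing processing time): J2 J4 J1 J3.
J2: 0→10, due 15, lateness -5
J4: 10→18, due 9, lateness 9
J1: 18→21, due 8, lateness 13
J3: 21→23, due 11, lateness 12
Maximum = 13.
Difference = 14 − 13 = 1.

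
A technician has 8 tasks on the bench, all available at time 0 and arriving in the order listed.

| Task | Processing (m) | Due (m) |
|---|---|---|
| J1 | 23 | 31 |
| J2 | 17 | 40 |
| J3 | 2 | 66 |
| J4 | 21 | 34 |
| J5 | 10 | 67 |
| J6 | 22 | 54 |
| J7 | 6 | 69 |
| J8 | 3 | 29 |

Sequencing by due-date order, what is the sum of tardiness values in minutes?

157

EDD (increasing due date): J8 J1 J4 J2 J6 J3 J5 J7.
J8: 0→3, due 29, tardiness 0
J1: 3→26, due 31, tardiness 0
J4: 26→47, due 34, tardiness 13
J2: 47→64, due 40, tardiness 24
J6: 64→86, due 54, tardiness 32
J3: 86→88, due 66, tardiness 22
J5: 88→98, due 67, tardiness 31
J7: 98→104, due 69, tardiness 35
Sum = 0+0+13+24+32+22+31+35 = 157.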